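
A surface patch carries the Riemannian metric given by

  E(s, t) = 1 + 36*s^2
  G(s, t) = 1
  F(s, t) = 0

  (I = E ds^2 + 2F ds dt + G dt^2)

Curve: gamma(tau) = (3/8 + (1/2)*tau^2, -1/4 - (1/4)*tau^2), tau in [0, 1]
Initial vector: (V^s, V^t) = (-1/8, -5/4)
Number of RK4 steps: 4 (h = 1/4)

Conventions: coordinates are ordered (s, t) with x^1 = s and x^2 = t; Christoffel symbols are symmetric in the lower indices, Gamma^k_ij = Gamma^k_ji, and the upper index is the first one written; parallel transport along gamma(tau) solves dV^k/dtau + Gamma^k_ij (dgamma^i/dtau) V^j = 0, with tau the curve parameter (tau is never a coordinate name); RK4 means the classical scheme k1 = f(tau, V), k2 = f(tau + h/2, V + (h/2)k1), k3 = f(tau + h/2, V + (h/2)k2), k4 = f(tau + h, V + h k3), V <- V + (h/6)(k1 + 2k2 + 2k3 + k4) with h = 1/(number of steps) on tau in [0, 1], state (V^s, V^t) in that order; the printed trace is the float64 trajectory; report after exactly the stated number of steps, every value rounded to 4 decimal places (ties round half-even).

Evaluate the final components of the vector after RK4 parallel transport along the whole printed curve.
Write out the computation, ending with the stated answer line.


gamma'(tau) = (tau, -(1/2)*tau); f(tau, V)^k = -Gamma^k_ij(gamma(tau)) gamma'^i(tau) V^j; h = 1/4; intermediate values shown to 6 dp
curve data and Christoffel symbols at the stage parameters:
  tau = 0.000000: gamma = (0.375000, -0.250000), gamma' = (0.000000, 0.000000); Gamma_sss = 2.226804, Gamma_sst = 0.000000, Gamma_stt = 0.000000, Gamma_tss = 0.000000, Gamma_tst = 0.000000, Gamma_ttt = 0.000000
  tau = 0.125000: gamma = (0.382812, -0.253906), gamma' = (0.125000, -0.062500); Gamma_sss = 2.195993, Gamma_sst = 0.000000, Gamma_stt = 0.000000, Gamma_tss = 0.000000, Gamma_tst = 0.000000, Gamma_ttt = 0.000000
  tau = 0.250000: gamma = (0.406250, -0.265625), gamma' = (0.250000, -0.125000); Gamma_sss = 2.106922, Gamma_sst = 0.000000, Gamma_stt = 0.000000, Gamma_tss = 0.000000, Gamma_tst = 0.000000, Gamma_ttt = 0.000000
  tau = 0.375000: gamma = (0.445312, -0.285156), gamma' = (0.375000, -0.187500); Gamma_sss = 1.969703, Gamma_sst = 0.000000, Gamma_stt = 0.000000, Gamma_tss = 0.000000, Gamma_tst = 0.000000, Gamma_ttt = 0.000000
  tau = 0.500000: gamma = (0.500000, -0.312500), gamma' = (0.500000, -0.250000); Gamma_sss = 1.800000, Gamma_sst = 0.000000, Gamma_stt = 0.000000, Gamma_tss = 0.000000, Gamma_tst = 0.000000, Gamma_ttt = 0.000000
  tau = 0.625000: gamma = (0.570312, -0.347656), gamma' = (0.625000, -0.312500); Gamma_sss = 1.615460, Gamma_sst = 0.000000, Gamma_stt = 0.000000, Gamma_tss = 0.000000, Gamma_tst = 0.000000, Gamma_ttt = 0.000000
  tau = 0.750000: gamma = (0.656250, -0.390625), gamma' = (0.750000, -0.375000); Gamma_sss = 1.431479, Gamma_sst = 0.000000, Gamma_stt = 0.000000, Gamma_tss = 0.000000, Gamma_tst = 0.000000, Gamma_ttt = 0.000000
  tau = 0.875000: gamma = (0.757812, -0.441406), gamma' = (0.875000, -0.437500); Gamma_sss = 1.258704, Gamma_sst = 0.000000, Gamma_stt = 0.000000, Gamma_tss = 0.000000, Gamma_tst = 0.000000, Gamma_ttt = 0.000000
  tau = 1.000000: gamma = (0.875000, -0.500000), gamma' = (1.000000, -0.500000); Gamma_sss = 1.102845, Gamma_sst = 0.000000, Gamma_stt = 0.000000, Gamma_tss = 0.000000, Gamma_tst = 0.000000, Gamma_ttt = 0.000000
step 0: V^s = -0.1250, V^t = -1.2500
step 1: k1 = (0.000000, 0.000000), k2 = (0.034312, 0.000000), k3 = (0.033135, 0.000000), k4 = (0.061478, 0.000000); V <- V + (h/6)(k1 + 2k2 + 2k3 + k4): V^s = -0.1168, V^t = -1.2500
step 2: k1 = (0.061531, 0.000000), k2 = (0.080605, 0.000000), k3 = (0.078844, 0.000000), k4 = (0.087396, 0.000000); V <- V + (h/6)(k1 + 2k2 + 2k3 + k4): V^s = -0.0973, V^t = -1.2500
step 3: k1 = (0.087593, 0.000000), k2 = (0.087211, 0.000000), k3 = (0.087259, 0.000000), k4 = (0.081069, 0.000000); V <- V + (h/6)(k1 + 2k2 + 2k3 + k4): V^s = -0.0758, V^t = -1.2500
step 4: k1 = (0.081335, 0.000000), k2 = (0.072240, 0.000000), k3 = (0.073492, 0.000000), k4 = (0.063287, 0.000000); V <- V + (h/6)(k1 + 2k2 + 2k3 + k4): V^s = -0.0576, V^t = -1.2500

Answer: V^s = -0.0576, V^t = -1.2500


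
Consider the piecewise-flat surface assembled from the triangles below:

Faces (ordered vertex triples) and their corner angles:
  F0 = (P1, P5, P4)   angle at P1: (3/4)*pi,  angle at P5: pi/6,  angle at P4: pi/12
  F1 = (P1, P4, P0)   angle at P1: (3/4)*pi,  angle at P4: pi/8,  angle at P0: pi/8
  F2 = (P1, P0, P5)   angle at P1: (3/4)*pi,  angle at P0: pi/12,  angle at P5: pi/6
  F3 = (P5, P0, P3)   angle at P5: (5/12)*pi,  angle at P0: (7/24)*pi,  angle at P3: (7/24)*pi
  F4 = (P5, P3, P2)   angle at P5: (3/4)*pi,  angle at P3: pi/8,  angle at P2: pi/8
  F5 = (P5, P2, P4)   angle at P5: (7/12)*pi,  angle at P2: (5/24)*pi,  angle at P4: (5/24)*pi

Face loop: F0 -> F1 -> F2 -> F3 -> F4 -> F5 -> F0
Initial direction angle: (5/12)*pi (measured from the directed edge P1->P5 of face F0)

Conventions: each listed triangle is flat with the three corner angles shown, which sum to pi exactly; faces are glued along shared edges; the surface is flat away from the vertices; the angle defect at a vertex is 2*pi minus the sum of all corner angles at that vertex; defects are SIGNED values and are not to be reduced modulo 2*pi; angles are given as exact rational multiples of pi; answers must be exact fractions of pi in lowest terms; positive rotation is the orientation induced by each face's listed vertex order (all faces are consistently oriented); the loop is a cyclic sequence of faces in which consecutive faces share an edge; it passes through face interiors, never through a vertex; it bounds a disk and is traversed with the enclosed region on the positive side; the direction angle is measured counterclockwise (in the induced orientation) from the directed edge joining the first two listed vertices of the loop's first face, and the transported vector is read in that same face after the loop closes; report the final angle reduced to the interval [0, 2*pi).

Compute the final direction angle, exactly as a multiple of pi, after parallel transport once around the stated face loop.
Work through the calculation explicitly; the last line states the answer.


enclosed vertex P1: corner angles sum to (9/4)*pi, defect = 2*pi - (9/4)*pi = -pi/4
enclosed vertex P5: corner angles sum to (25/12)*pi, defect = 2*pi - (25/12)*pi = -pi/12
the final direction is the initial angle plus the enclosed defects, taken mod 2*pi in the induced orientation
final angle = (5/12)*pi - pi/3 = pi/12 (mod 2*pi)

Answer: final direction angle = pi/12


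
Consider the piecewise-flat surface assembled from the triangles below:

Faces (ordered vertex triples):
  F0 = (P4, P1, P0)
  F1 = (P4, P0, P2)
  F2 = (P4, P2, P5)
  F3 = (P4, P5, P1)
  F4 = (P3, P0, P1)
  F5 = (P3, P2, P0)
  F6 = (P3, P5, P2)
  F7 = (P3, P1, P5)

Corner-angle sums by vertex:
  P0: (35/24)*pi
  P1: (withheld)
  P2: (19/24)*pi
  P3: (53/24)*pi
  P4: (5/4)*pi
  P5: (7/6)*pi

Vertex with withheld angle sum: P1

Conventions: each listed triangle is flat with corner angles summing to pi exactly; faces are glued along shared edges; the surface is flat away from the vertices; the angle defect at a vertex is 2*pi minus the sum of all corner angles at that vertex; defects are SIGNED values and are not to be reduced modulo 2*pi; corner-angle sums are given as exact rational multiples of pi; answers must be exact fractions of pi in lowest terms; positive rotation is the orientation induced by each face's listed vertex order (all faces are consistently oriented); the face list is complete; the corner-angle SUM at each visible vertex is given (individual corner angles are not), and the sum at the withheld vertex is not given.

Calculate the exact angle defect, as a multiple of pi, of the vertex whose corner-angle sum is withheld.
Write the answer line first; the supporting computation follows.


Answer: defect(P1) = (7/8)*pi

V = 6, E = 12, F = 8; chi = V - E + F = 2
Gauss-Bonnet: total defect = 2*pi*chi = 4*pi; visible defects sum to (25/8)*pi


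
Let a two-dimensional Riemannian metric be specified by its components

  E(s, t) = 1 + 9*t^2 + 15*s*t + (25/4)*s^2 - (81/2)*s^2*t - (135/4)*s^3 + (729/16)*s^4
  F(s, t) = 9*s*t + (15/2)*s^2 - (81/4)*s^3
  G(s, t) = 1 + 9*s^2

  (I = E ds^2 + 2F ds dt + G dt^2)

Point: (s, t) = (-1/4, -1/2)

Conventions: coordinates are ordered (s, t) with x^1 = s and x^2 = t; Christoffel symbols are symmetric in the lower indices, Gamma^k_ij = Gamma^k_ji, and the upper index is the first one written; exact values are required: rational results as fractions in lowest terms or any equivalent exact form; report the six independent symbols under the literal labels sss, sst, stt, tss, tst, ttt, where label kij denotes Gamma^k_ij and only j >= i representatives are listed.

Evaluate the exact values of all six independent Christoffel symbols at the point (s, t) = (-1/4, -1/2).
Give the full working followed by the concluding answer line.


E = 30665/4096, F = 489/256, G = 25/16 at the point
E_s = -7661/256, E_t = -489/32, F_s = -771/64, F_t = -9/4, G_s = -9/2, G_t = 0
EG - F^2 = 32969/4096;  g^inv = (4096/32969) * [[25/16, -489/256], [-489/256, 30665/4096]]
first-kind symbols [ij,l] = (1/2)(d_i g_jl + d_j g_il - d_l g_ij): [ss,s] = E_s/2 = -7661/512, [ss,t] = F_s - E_t/2 = -141/32, [st,s] = E_t/2 = -489/64, [st,t] = G_s/2 = -9/4, [tt,s] = F_t - G_s/2 = 0, [tt,t] = G_t/2 = 0
Gamma^s_ij = (G*[ij,s] - F*[ij,t])/(EG - F^2), Gamma^t_ij = (E*[ij,t] - F*[ij,s])/(EG - F^2)

Answer: Gamma_sss = -61288/32969, Gamma_sst = -31296/32969, Gamma_stt = 0, Gamma_tss = -18048/32969, Gamma_tst = -9216/32969, Gamma_ttt = 0


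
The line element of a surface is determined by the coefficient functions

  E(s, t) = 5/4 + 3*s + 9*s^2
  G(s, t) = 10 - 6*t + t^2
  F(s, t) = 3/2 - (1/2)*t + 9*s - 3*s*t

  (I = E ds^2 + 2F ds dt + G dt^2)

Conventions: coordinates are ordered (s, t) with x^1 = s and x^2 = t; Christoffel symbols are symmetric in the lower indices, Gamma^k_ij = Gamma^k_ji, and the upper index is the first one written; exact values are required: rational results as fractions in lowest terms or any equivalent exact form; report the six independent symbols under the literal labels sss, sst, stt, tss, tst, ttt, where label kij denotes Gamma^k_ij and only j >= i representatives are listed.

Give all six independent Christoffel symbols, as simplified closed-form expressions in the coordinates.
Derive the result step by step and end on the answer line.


E = 5/4 + 3*s + 9*s^2; F = 3/2 - (1/2)*t + 9*s - 3*s*t; G = 10 - 6*t + t^2
Gamma^k_ij = (1/2) g^{kl} (d_i g_jl + d_j g_il - d_l g_ij), with g^inv = (1/(EG-F^2)) [[G, -F], [-F, E]]
first partials: E_s = 3 + 18*s, E_t = 0, F_s = 9 - 3*t, F_t = -1/2 - 3*s, G_s = 0, G_t = -6 + 2*t
D = EG - F^2 = 41/4 - 6*t + 3*s + t^2 + 9*s^2
expanded: Gamma^s_ss = (G E_s - 2F F_s + F E_t)/(2D), Gamma^s_st = (G E_t - F G_s)/(2D), Gamma^s_tt = (2G F_t - G G_s - F G_t)/(2D), Gamma^t_ss = (2E F_s - E E_t - F E_s)/(2D), Gamma^t_st = (E G_s - F E_t)/(2D), Gamma^t_tt = (E G_t - 2F F_t + F G_s)/(2D); substitute and cancel common factors

Answer: Gamma_sss = (36*s + 6)/(36*s^2 + 12*s + 4*t^2 - 24*t + 41), Gamma_sst = 0, Gamma_stt = (-12*s - 2)/(36*s^2 + 12*s + 4*t^2 - 24*t + 41), Gamma_tss = (36 - 12*t)/(36*s^2 + 12*s + 4*t^2 - 24*t + 41), Gamma_tst = 0, Gamma_ttt = (4*t - 12)/(36*s^2 + 12*s + 4*t^2 - 24*t + 41)


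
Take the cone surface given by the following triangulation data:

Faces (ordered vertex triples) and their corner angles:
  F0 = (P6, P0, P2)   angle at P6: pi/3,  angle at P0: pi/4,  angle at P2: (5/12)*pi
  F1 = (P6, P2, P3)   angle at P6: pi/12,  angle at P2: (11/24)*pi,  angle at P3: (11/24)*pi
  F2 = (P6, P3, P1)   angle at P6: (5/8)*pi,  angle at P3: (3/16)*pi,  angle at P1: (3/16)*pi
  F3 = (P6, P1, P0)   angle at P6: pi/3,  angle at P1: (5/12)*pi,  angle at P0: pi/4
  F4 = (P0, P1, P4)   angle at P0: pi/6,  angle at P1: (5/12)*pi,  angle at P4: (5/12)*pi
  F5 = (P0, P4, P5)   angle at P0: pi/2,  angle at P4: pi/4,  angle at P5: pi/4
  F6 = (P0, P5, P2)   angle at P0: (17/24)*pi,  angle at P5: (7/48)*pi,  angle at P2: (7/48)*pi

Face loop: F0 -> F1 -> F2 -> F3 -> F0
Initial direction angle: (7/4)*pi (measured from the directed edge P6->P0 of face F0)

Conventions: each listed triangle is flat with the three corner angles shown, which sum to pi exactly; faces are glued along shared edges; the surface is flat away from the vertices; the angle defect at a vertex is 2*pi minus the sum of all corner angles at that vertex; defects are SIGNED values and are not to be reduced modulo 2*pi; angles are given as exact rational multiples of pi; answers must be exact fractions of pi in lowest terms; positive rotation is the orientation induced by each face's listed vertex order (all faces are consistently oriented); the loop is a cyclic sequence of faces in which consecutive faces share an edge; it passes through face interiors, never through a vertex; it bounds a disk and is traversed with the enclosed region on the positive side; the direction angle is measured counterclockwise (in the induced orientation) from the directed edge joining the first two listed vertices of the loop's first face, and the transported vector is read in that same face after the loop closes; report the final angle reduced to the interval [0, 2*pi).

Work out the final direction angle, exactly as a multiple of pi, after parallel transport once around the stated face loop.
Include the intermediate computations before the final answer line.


enclosed vertex P6: corner angles sum to (11/8)*pi, defect = 2*pi - (11/8)*pi = (5/8)*pi
summing the enclosed defects onto the initial angle, mod 2*pi in the induced orientation:
final angle = (7/4)*pi + (5/8)*pi = (3/8)*pi (mod 2*pi)

Answer: final direction angle = (3/8)*pi


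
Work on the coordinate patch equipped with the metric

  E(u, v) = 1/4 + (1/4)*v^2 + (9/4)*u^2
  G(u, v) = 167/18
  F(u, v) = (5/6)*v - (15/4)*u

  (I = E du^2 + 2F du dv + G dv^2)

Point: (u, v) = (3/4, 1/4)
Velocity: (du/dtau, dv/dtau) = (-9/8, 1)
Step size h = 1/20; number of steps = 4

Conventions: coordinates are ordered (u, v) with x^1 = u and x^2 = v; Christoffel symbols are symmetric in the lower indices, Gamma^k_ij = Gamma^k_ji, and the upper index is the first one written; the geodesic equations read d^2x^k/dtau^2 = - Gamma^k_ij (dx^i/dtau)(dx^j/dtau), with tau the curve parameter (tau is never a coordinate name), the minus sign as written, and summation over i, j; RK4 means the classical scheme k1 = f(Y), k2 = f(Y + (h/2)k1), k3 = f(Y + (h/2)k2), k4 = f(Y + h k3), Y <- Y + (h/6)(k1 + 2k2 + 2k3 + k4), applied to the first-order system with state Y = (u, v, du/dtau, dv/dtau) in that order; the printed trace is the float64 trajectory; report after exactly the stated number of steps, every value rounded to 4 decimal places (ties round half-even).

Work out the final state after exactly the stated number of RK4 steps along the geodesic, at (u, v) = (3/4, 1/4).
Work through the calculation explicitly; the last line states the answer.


f(Y) = (du/dtau, dv/dtau, -Gamma^u_ij Y'^i Y'^j, -Gamma^v_ij Y'^i Y'^j) with the Gammas evaluated at the stage position; h = 0.050000; intermediate values shown to 6 dp
step 0: u = 0.7500, v = 0.2500, du/dtau = -1.1250, dv/dtau = 1.0000
step 1:
  k1: at (u, v) = (0.750000, 0.250000), (du/dtau, dv/dtau) = (-1.125000, 1.000000); Gamma_uuu = 0.771439, Gamma_uuv = 0.078097, Gamma_uvv = 1.041289, Gamma_vuu = -0.194394, Gamma_vuv = 0.021921, Gamma_vvv = 0.292278; k1 = (-1.125000, 1.000000, -1.841924, 0.003074)
  k2: at (u, v) = (0.721875, 0.275000), (du/dtau, dv/dtau) = (-1.171048, 1.000077); Gamma_uuu = 0.775161, Gamma_uuv = 0.088185, Gamma_uvv = 1.068907, Gamma_vuu = -0.204576, Gamma_vuv = 0.023552, Gamma_vvv = 0.285478; k2 = (-1.171048, 1.000077, -1.925537, 0.050188)
  k3: at (u, v) = (0.720724, 0.275002), (du/dtau, dv/dtau) = (-1.173138, 1.001255); Gamma_uuu = 0.775542, Gamma_uuv = 0.088348, Gamma_uvv = 1.070873, Gamma_vuu = -0.204835, Gamma_vuv = 0.023554, Gamma_vvv = 0.285505; k3 = (-1.173138, 1.001255, -1.933357, 0.051017)
  k4: at (u, v) = (0.691343, 0.300063), (du/dtau, dv/dtau) = (-1.221668, 1.002551); Gamma_uuu = 0.779633, Gamma_uuv = 0.099165, Gamma_uvv = 1.101607, Gamma_vuu = -0.215433, Gamma_vuv = 0.025038, Gamma_vvv = 0.278137; k4 = (-1.221668, 1.002551, -2.027902, 0.103301)
  Y <- Y + (h/6)(k1 + 2k2 + 2k3 + k4): u = 0.6914, v = 0.3000, du/dtau = -1.2216, dv/dtau = 1.0026
step 2:
  k1: at (u, v) = (0.691375, 0.300043), (du/dtau, dv/dtau) = (-1.221563, 1.002573); Gamma_uuu = 0.779627, Gamma_uuv = 0.099155, Gamma_uvv = 1.101567, Gamma_vuu = -0.215423, Gamma_vuv = 0.025037, Gamma_vvv = 0.278143; k1 = (-1.221563, 1.002573, -2.027744, 0.103205)
  k2: at (u, v) = (0.660836, 0.325108), (du/dtau, dv/dtau) = (-1.272257, 1.005153); Gamma_uuu = 0.784036, Gamma_uuv = 0.110746, Gamma_uvv = 1.135478, Gamma_vuu = -0.226428, Gamma_vuv = 0.026347, Gamma_vvv = 0.270134; k2 = (-1.272257, 1.005153, -2.133035, 0.160965)
  k3: at (u, v) = (0.659568, 0.325172), (du/dtau, dv/dtau) = (-1.274889, 1.006597); Gamma_uuu = 0.784421, Gamma_uuv = 0.110990, Gamma_uvv = 1.137757, Gamma_vuu = -0.226744, Gamma_vuv = 0.026347, Gamma_vvv = 0.270086; k3 = (-1.274889, 1.006597, -2.142905, 0.162498)
  k4: at (u, v) = (0.627630, 0.350373), (du/dtau, dv/dtau) = (-1.328709, 1.010698); Gamma_uuu = 0.789133, Gamma_uuv = 0.123564, Gamma_uvv = 1.175548, Gamma_vuu = -0.238278, Gamma_vuv = 0.027457, Gamma_vvv = 0.261221; k4 = (-1.328709, 1.010698, -2.262149, 0.227578)
  Y <- Y + (h/6)(k1 + 2k2 + 2k3 + k4): u = 0.6277, v = 0.3503, du/dtau = -1.3286, dv/dtau = 1.0107
step 3:
  k1: at (u, v) = (0.627670, 0.350350), (du/dtau, dv/dtau) = (-1.328578, 1.010721); Gamma_uuu = 0.789126, Gamma_uuv = 0.123550, Gamma_uvv = 1.175493, Gamma_vuu = -0.238264, Gamma_vuv = 0.027457, Gamma_vvv = 0.261230; k1 = (-1.328578, 1.010721, -2.261923, 0.227443)
  k2: at (u, v) = (0.594455, 0.375618), (du/dtau, dv/dtau) = (-1.385126, 1.016407); Gamma_uuu = 0.794061, Gamma_uuv = 0.137165, Gamma_uvv = 1.217240, Gamma_vuu = -0.250311, Gamma_vuv = 0.028330, Gamma_vvv = 0.251404; k2 = (-1.385126, 1.016407, -2.394759, 0.300287)
  k3: at (u, v) = (0.593042, 0.375760), (du/dtau, dv/dtau) = (-1.388447, 1.018228); Gamma_uuu = 0.794442, Gamma_uuv = 0.137521, Gamma_uvv = 1.219940, Gamma_vuu = -0.250700, Gamma_vuv = 0.028323, Gamma_vvv = 0.251249; k3 = (-1.388447, 1.018228, -2.407490, 0.302888)
  k4: at (u, v) = (0.558248, 0.401261), (du/dtau, dv/dtau) = (-1.448953, 1.025865); Gamma_uuu = 0.799544, Gamma_uuv = 0.152470, Gamma_uvv = 1.266593, Gamma_vuu = -0.263412, Gamma_vuv = 0.028908, Gamma_vvv = 0.240143; k4 = (-1.448953, 1.025865, -2.558303, 0.386238)
  Y <- Y + (h/6)(k1 + 2k2 + 2k3 + k4): u = 0.5583, v = 0.4012, du/dtau = -1.4488, dv/dtau = 1.0259
step 4:
  k1: at (u, v) = (0.558298, 0.401232), (du/dtau, dv/dtau) = (-1.448784, 1.025888); Gamma_uuu = 0.799536, Gamma_uuv = 0.152450, Gamma_uvv = 1.266517, Gamma_vuu = -0.263395, Gamma_vuv = 0.028908, Gamma_vvv = 0.240157; k1 = (-1.448784, 1.025888, -2.557977, 0.386037)
  k2: at (u, v) = (0.522078, 0.426879), (du/dtau, dv/dtau) = (-1.512734, 1.035539); Gamma_uuu = 0.804677, Gamma_uuv = 0.168810, Gamma_uvv = 1.318170, Gamma_vuu = -0.276745, Gamma_vuv = 0.029150, Gamma_vvv = 0.227618; k2 = (-1.512734, 1.035539, -2.726040, 0.480535)
  k3: at (u, v) = (0.520479, 0.427120), (du/dtau, dv/dtau) = (-1.516935, 1.037901); Gamma_uuu = 0.805035, Gamma_uuv = 0.169324, Gamma_uvv = 1.321437, Gamma_vuu = -0.277227, Gamma_vuv = 0.029125, Gamma_vvv = 0.227299; k3 = (-1.516935, 1.037901, -2.742786, 0.484782)
  k4: at (u, v) = (0.482451, 0.453127), (du/dtau, dv/dtau) = (-1.585924, 1.050127); Gamma_uuu = 0.810076, Gamma_uuv = 0.187509, Gamma_uvv = 1.379368, Gamma_vuu = -0.291405, Gamma_vuv = 0.028933, Gamma_vvv = 0.212840; k4 = (-1.585924, 1.050127, -2.934024, 0.594587)
  Y <- Y + (h/6)(k1 + 2k2 + 2k3 + k4): u = 0.4825, v = 0.4531, du/dtau = -1.5857, dv/dtau = 1.0501

Answer: u = 0.4825, v = 0.4531, du/dtau = -1.5857, dv/dtau = 1.0501


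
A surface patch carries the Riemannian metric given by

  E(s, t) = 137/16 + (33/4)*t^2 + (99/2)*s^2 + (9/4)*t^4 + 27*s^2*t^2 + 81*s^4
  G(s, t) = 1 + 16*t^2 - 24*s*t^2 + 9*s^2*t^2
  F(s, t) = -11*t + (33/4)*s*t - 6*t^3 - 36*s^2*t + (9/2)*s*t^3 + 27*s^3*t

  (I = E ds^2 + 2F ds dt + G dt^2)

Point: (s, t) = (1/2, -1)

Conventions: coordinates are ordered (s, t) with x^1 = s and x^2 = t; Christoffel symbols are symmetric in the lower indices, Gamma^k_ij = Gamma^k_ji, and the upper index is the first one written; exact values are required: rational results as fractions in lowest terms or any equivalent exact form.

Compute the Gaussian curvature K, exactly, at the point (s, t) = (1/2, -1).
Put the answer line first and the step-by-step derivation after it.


Answer: K = -14/1089

E = 173/4, F = 65/4, G = 29/4, EG - F^2 = 99/2 at the point
E_s = 117, E_t = -39, F_s = 3, F_t = -95/4, G_s = -15, G_t = -25/2
E_tt = 57, F_st = 6, G_ss = 18
Evaluate Brioschi's two determinant matrices M1, M2 and divide by (EG - F^2)^2.
M1 = [[-E_tt/2 + F_st - G_ss/2, E_s/2, F_s - E_t/2], [F_t - G_s/2, E, F], [G_t/2, F, G]] = [[-63/2, 117/2, 45/2], [-65/4, 173/4, 65/4], [-25/4, 65/4, 29/4]]; det M1 = -468
M2 = [[0, E_t/2, G_s/2], [E_t/2, E, F], [G_s/2, F, G]] = [[0, -39/2, -15/2], [-39/2, 173/4, 65/4], [-15/2, 65/4, 29/4]]; det M2 = -873/2
det M1 - det M2 = -63/2; K = -63/2 / (99/2)^2 = -14/1089


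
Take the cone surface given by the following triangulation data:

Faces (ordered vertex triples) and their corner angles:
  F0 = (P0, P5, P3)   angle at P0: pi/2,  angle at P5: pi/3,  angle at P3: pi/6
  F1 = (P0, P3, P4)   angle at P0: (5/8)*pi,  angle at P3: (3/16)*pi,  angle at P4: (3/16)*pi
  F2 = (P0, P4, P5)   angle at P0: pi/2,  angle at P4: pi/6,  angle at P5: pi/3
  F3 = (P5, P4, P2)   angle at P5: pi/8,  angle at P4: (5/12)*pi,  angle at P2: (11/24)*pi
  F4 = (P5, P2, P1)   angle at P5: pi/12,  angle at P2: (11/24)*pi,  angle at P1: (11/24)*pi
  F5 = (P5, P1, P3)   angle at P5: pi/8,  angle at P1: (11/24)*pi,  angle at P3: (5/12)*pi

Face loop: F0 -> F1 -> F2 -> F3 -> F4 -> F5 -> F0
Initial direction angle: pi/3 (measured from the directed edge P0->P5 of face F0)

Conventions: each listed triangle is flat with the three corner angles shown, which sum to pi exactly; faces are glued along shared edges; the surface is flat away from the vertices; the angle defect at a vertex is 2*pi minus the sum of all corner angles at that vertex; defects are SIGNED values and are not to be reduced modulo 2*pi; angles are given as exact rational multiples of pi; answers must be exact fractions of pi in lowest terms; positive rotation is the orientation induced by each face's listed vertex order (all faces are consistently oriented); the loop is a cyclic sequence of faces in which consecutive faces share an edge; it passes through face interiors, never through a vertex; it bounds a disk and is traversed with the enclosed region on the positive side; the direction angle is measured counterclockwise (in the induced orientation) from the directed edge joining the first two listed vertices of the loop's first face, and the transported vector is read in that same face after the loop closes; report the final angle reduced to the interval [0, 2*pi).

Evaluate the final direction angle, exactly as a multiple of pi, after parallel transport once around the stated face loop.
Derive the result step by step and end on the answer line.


enclosed vertex P0: corner angles sum to (13/8)*pi, defect = 2*pi - (13/8)*pi = (3/8)*pi
enclosed vertex P5: corner angles sum to pi, defect = 2*pi - pi = pi
holonomy = initial angle + sum of enclosed defects (mod 2*pi), positive in the induced orientation
final angle = pi/3 + (11/8)*pi = (41/24)*pi (mod 2*pi)

Answer: final direction angle = (41/24)*pi


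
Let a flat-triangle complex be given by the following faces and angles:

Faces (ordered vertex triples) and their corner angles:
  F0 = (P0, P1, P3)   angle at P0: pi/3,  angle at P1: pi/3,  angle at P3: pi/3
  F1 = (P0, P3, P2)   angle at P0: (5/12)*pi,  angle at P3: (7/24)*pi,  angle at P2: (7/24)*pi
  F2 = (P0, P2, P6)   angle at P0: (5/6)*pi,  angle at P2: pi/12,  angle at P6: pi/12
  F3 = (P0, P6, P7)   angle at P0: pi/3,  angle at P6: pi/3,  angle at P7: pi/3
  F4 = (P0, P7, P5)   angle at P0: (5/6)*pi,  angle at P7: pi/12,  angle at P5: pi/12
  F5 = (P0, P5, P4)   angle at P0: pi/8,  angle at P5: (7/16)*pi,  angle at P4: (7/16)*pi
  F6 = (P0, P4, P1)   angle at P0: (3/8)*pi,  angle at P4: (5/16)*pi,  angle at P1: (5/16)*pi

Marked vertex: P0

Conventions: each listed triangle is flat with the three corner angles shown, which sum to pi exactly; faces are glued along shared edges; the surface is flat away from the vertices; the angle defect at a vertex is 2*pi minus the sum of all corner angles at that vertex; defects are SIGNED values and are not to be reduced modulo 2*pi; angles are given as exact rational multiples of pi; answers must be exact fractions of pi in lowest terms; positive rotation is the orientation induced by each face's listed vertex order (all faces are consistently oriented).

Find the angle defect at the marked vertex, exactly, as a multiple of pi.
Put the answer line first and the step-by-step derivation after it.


Answer: defect(P0) = (-5/4)*pi

Sum of corner angles at P0: (13/4)*pi
defect = 2*pi - (13/4)*pi


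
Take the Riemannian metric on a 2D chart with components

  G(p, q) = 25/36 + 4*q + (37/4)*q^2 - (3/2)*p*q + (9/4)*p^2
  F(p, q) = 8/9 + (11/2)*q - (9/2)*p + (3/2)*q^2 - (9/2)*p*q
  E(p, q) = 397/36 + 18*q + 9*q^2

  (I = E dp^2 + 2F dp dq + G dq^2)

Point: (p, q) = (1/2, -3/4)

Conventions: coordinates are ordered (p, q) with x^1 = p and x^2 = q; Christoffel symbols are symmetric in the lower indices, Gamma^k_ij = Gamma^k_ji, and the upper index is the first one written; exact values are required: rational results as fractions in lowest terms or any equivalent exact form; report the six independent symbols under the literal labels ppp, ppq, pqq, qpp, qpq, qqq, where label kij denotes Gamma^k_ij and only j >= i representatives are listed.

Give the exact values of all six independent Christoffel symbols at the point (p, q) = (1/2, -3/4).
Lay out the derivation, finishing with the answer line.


E = 373/144, F = -851/288, G = 2317/576 at the point
E_p = 0, E_q = 9/2, F_p = -9/8, F_q = 1, G_p = 27/8, G_q = -85/8
EG - F^2 = 1945/1152;  g^inv = (1152/1945) * [[2317/576, 851/288], [851/288, 373/144]]
first-kind symbols [ij,l] = (1/2)(d_i g_jl + d_j g_il - d_l g_ij): [pp,p] = E_p/2 = 0, [pp,q] = F_p - E_q/2 = -27/8, [pq,p] = E_q/2 = 9/4, [pq,q] = G_p/2 = 27/16, [qq,p] = F_q - G_p/2 = -11/16, [qq,q] = G_q/2 = -85/16
Gamma^p_ij = (G*[ij,p] - F*[ij,q])/(EG - F^2), Gamma^q_ij = (E*[ij,q] - F*[ij,p])/(EG - F^2)

Answer: Gamma_ppp = -22977/3890, Gamma_ppq = 64683/7780, Gamma_pqq = -170157/15560, Gamma_qpp = -10071/1945, Gamma_qpq = 25389/3890, Gamma_qqq = -72771/7780


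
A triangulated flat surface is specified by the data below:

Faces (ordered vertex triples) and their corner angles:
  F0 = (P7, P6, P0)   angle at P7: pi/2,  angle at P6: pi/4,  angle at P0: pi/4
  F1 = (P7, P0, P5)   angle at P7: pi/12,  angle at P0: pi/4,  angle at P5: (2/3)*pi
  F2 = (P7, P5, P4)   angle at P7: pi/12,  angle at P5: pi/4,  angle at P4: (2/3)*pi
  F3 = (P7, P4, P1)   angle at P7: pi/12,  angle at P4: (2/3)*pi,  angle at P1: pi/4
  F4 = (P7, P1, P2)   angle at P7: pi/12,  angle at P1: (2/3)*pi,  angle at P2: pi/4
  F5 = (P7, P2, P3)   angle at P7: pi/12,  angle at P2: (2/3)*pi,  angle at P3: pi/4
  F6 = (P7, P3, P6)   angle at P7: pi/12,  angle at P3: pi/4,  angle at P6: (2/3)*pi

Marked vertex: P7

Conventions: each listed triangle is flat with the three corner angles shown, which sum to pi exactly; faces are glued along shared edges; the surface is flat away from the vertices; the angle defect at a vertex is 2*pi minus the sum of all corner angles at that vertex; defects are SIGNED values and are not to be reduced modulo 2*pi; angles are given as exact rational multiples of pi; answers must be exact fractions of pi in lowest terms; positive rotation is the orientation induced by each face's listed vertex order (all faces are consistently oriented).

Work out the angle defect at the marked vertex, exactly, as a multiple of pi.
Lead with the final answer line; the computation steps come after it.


Answer: defect(P7) = pi

Sum of corner angles at P7: pi
defect = 2*pi - pi


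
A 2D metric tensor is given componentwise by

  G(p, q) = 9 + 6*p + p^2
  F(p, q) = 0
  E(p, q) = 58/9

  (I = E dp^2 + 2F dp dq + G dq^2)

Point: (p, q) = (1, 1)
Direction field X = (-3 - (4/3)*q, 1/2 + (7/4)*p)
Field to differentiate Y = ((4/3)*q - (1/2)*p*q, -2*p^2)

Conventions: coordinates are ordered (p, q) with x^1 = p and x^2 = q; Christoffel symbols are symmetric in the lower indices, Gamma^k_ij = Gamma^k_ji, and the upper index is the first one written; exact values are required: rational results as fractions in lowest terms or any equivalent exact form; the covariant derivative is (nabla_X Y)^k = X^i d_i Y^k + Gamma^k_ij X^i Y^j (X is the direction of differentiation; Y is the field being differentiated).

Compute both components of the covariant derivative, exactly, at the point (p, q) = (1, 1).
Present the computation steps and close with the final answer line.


E = 58/9, F = 0, G = 16 at the point
E_p = 0, E_q = 0, F_p = 0, F_q = 0, G_p = 8, G_q = 0
EG - F^2 = 928/9;  g^inv = (9/928) * [[16, 0], [0, 58/9]]
first-kind symbols [ij,l] = (1/2)(d_i g_jl + d_j g_il - d_l g_ij): [pp,p] = E_p/2 = 0, [pp,q] = F_p - E_q/2 = 0, [pq,p] = E_q/2 = 0, [pq,q] = G_p/2 = 4, [qq,p] = F_q - G_p/2 = -4, [qq,q] = G_q/2 = 0
Gamma^p_ij = (G*[ij,p] - F*[ij,q])/(EG - F^2), Gamma^q_ij = (E*[ij,q] - F*[ij,p])/(EG - F^2)
Gamma_ppp = 0, Gamma_ppq = 0, Gamma_pqq = -18/29, Gamma_qpp = 0, Gamma_qpq = 1/4, Gamma_qqq = 0
X = (-13/3, 9/4), Y = (5/6, -2) at the point

Answer: (nabla_X Y)^p = 4757/696, (nabla_X Y)^q = 639/32


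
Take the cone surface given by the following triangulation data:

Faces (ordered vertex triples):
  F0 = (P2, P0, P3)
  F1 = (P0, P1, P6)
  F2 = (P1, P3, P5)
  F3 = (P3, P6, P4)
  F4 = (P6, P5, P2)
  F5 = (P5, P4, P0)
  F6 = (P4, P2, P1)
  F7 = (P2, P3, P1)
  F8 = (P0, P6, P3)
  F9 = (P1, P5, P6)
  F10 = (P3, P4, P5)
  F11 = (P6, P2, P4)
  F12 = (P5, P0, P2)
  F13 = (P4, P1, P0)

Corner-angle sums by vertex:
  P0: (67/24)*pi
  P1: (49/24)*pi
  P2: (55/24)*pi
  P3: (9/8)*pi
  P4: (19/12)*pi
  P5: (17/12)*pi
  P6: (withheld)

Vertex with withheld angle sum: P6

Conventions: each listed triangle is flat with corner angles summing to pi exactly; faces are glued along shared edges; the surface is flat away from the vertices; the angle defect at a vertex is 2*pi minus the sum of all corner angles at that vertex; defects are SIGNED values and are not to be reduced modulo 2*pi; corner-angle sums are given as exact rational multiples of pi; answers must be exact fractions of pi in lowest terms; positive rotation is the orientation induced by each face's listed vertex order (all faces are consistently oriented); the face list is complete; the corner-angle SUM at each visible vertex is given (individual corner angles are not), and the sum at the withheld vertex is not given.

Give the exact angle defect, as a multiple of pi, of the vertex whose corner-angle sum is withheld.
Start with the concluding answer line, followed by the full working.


Answer: defect(P6) = (-3/4)*pi

V = 7, E = 21, F = 14; chi = V - E + F = 0
Gauss-Bonnet: total defect = 2*pi*chi = 0; visible defects sum to (3/4)*pi


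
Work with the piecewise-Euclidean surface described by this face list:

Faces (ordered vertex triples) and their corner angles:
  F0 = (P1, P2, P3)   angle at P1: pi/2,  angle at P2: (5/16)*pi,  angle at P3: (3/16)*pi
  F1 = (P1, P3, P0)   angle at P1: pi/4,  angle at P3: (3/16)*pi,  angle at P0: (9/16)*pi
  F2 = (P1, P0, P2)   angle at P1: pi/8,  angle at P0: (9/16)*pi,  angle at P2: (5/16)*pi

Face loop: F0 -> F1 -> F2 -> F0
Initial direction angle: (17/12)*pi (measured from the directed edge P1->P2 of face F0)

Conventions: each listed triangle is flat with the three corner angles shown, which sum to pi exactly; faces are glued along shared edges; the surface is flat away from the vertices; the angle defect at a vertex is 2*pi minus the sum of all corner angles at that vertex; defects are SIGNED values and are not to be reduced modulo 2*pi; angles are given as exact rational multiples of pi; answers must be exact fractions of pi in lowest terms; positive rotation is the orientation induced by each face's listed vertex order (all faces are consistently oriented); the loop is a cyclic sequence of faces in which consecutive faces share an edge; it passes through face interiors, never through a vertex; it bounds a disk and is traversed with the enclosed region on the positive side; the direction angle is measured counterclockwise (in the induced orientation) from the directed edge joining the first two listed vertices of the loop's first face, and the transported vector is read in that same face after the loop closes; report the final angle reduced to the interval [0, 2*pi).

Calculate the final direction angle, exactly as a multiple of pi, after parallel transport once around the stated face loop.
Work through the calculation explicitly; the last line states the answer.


enclosed vertex P1: corner angles sum to (7/8)*pi, defect = 2*pi - (7/8)*pi = (9/8)*pi
holonomy = initial angle + sum of enclosed defects (mod 2*pi), positive in the induced orientation
final angle = (17/12)*pi + (9/8)*pi = (13/24)*pi (mod 2*pi)

Answer: final direction angle = (13/24)*pi


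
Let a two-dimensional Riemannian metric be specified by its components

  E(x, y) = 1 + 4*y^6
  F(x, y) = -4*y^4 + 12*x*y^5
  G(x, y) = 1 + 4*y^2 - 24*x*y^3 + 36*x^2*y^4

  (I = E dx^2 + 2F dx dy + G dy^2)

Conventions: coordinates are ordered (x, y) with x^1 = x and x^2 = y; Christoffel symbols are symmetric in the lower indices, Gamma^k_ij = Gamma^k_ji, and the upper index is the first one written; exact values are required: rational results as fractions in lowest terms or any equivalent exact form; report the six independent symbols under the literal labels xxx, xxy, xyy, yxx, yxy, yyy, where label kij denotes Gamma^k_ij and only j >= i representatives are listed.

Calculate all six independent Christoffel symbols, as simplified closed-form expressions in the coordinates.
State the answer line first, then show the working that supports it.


Answer: Gamma_xxx = 0, Gamma_xxy = 12*y^5/(36*x^2*y^4 - 24*x*y^3 + 4*y^6 + 4*y^2 + 1), Gamma_xyy = (24*x*y^4 - 4*y^3)/(36*x^2*y^4 - 24*x*y^3 + 4*y^6 + 4*y^2 + 1), Gamma_yxx = 0, Gamma_yxy = (36*x*y^4 - 12*y^3)/(36*x^2*y^4 - 24*x*y^3 + 4*y^6 + 4*y^2 + 1), Gamma_yyy = (72*x^2*y^3 - 36*x*y^2 + 4*y)/(36*x^2*y^4 - 24*x*y^3 + 4*y^6 + 4*y^2 + 1)

E = 1 + 4*y^6; F = -4*y^4 + 12*x*y^5; G = 1 + 4*y^2 - 24*x*y^3 + 36*x^2*y^4
Gamma^k_ij = (1/2) g^{kl} (d_i g_jl + d_j g_il - d_l g_ij), with g^inv = (1/(EG-F^2)) [[G, -F], [-F, E]]
first partials: E_x = 0, E_y = 24*y^5, F_x = 12*y^5, F_y = -16*y^3 + 60*x*y^4, G_x = -24*y^3 + 72*x*y^4, G_y = 8*y - 72*x*y^2 + 144*x^2*y^3
D = EG - F^2 = 1 + 4*y^2 - 24*x*y^3 + 4*y^6 + 36*x^2*y^4
expanded: Gamma^x_xx = (G E_x - 2F F_x + F E_y)/(2D), Gamma^x_xy = (G E_y - F G_x)/(2D), Gamma^x_yy = (2G F_y - G G_x - F G_y)/(2D), Gamma^y_xx = (2E F_x - E E_y - F E_x)/(2D), Gamma^y_xy = (E G_x - F E_y)/(2D), Gamma^y_yy = (E G_y - 2F F_y + F G_x)/(2D); substitute and cancel common factors


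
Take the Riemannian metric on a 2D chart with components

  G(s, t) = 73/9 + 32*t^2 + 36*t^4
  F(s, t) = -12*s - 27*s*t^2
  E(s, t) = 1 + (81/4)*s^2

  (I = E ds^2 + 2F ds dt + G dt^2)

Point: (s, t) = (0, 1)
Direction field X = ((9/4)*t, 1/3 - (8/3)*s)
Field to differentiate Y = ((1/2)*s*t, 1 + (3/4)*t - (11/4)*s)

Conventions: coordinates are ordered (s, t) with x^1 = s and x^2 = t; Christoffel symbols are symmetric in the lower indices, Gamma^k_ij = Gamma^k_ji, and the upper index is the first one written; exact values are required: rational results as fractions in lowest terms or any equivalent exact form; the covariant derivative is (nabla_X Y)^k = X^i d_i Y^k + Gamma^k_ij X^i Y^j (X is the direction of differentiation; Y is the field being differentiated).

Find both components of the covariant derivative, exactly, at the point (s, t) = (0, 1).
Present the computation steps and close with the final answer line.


E = 1, F = 0, G = 685/9 at the point
E_s = 0, E_t = 0, F_s = -39, F_t = 0, G_s = 0, G_t = 208
EG - F^2 = 685/9;  g^inv = (9/685) * [[685/9, 0], [0, 1]]
first-kind symbols [ij,l] = (1/2)(d_i g_jl + d_j g_il - d_l g_ij): [ss,s] = E_s/2 = 0, [ss,t] = F_s - E_t/2 = -39, [st,s] = E_t/2 = 0, [st,t] = G_s/2 = 0, [tt,s] = F_t - G_s/2 = 0, [tt,t] = G_t/2 = 104
Gamma^s_ij = (G*[ij,s] - F*[ij,t])/(EG - F^2), Gamma^t_ij = (E*[ij,t] - F*[ij,s])/(EG - F^2)
Gamma_sss = 0, Gamma_sst = 0, Gamma_stt = 0, Gamma_tss = -351/685, Gamma_tst = 0, Gamma_ttt = 936/685
X = (9/4, 1/3), Y = (0, 7/4) at the point

Answer: (nabla_X Y)^s = 9/8, (nabla_X Y)^t = -56339/10960


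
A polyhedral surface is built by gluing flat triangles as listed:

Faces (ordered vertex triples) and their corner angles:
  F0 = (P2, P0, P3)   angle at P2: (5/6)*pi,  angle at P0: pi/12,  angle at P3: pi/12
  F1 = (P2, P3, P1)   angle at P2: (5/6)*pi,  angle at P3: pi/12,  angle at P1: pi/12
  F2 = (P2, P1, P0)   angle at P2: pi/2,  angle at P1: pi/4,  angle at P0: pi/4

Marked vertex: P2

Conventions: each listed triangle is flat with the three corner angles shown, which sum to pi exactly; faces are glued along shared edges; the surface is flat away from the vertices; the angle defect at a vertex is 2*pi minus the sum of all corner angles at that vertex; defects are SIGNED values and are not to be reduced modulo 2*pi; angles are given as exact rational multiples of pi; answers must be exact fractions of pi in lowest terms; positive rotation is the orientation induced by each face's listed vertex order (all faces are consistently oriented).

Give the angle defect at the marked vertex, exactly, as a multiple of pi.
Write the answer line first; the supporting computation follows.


Answer: defect(P2) = -pi/6

Sum of corner angles at P2: (13/6)*pi
defect = 2*pi - (13/6)*pi


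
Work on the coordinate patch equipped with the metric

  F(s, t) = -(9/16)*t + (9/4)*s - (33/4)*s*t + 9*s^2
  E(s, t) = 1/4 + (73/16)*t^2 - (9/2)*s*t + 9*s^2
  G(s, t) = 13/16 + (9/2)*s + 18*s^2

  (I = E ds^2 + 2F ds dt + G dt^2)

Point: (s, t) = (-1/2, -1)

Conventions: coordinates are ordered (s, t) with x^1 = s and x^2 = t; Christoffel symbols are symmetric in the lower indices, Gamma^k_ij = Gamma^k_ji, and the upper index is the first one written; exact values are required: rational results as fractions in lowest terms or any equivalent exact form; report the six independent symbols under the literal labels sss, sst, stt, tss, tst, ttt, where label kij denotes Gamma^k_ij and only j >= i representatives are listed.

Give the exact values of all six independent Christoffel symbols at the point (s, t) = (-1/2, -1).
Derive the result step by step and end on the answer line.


E = 77/16, F = -39/16, G = 49/16 at the point
E_s = -9/2, E_t = -55/8, F_s = 3/2, F_t = 57/16, G_s = -27/2, G_t = 0
EG - F^2 = 563/64;  g^inv = (64/563) * [[49/16, 39/16], [39/16, 77/16]]
first-kind symbols [ij,l] = (1/2)(d_i g_jl + d_j g_il - d_l g_ij): [ss,s] = E_s/2 = -9/4, [ss,t] = F_s - E_t/2 = 79/16, [st,s] = E_t/2 = -55/16, [st,t] = G_s/2 = -27/4, [tt,s] = F_t - G_s/2 = 165/16, [tt,t] = G_t/2 = 0
Gamma^s_ij = (G*[ij,s] - F*[ij,t])/(EG - F^2), Gamma^t_ij = (E*[ij,t] - F*[ij,s])/(EG - F^2)

Answer: Gamma_sss = 1317/2252, Gamma_sst = -6907/2252, Gamma_stt = 8085/2252, Gamma_tss = 4679/2252, Gamma_tst = -10461/2252, Gamma_ttt = 6435/2252


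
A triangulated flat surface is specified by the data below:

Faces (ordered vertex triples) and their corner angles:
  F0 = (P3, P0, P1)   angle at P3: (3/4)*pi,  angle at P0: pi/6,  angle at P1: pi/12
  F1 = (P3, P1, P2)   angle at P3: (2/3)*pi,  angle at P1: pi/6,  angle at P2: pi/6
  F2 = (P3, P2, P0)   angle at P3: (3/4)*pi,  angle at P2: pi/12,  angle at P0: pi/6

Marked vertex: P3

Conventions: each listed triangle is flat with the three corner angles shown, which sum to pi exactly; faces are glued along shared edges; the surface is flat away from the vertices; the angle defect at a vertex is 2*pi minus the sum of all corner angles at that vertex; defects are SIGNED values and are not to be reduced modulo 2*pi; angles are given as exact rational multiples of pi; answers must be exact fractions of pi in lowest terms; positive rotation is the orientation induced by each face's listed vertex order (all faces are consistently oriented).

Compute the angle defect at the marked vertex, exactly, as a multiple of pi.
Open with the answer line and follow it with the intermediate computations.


Answer: defect(P3) = -pi/6

Sum of corner angles at P3: (13/6)*pi
defect = 2*pi - (13/6)*pi
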